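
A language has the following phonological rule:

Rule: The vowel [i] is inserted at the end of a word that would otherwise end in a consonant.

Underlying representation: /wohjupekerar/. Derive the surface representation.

wohjupekerari

the form ends in the consonant /r/, so [i] is inserted word-finally.
Surface form: [wohjupekerari].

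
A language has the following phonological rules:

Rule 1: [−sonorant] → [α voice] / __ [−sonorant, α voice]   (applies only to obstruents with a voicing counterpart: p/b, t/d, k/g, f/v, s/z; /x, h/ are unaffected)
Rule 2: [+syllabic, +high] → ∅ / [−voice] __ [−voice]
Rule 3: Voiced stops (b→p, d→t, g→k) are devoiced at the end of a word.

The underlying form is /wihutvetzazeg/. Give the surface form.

wihudvedzazek

Rule 1 (regressive voicing assimilation): /t/ precedes the voiced obstruent /v/, so it voices to [d] by assimilation. /t/ precedes the voiced obstruent /z/, so it voices to [d] by assimilation. /wihutvetzazeg/ → wihudvedzazeg.
Rule 2 (high vowel syncope): no segment meets the environment; /wihudvedzazeg/ is unchanged.
Rule 3 (final devoicing): /g/ is a voiced stop in word-final position, so it devoices to [k]. /wihudvedzazeg/ → wihudvedzazek.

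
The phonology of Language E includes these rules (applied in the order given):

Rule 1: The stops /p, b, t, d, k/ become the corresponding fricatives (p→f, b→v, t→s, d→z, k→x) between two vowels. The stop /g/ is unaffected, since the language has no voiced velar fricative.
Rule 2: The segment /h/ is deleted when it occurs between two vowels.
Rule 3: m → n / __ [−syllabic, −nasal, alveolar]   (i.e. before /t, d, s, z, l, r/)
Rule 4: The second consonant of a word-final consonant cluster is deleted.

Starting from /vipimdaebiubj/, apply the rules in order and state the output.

vifindaeviub

Rule 1 (intervocalic spirantization): /p/ is a stop between vowels /i/ and /i/, so it spirantizes to the fricative [f]. /b/ is a stop between vowels /e/ and /i/, so it spirantizes to the fricative [v]. /vipimdaebiubj/ → vifimdaeviubj.
Rule 2 (intervocalic h-deletion): no segment meets the environment; /vifimdaeviubj/ is unchanged.
Rule 3 (nasal place assimilation): /m/ precedes the alveolar consonant /d/, so it assimilates in place to [n]. /vifimdaeviubj/ → vifindaeviubj.
Rule 4 (final cluster simplification): /j/ is the second consonant of a word-final cluster /bj/, so it deletes. /vifindaeviubj/ → vifindaeviub.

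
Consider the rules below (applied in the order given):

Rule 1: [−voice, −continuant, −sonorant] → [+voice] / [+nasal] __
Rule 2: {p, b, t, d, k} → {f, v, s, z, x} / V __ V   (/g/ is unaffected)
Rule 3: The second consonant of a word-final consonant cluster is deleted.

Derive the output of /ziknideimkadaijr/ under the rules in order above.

Rule 1 (post-nasal voicing): /k/ is a voiceless stop immediately after the nasal /m/, so it voices to [g]. /ziknideimkadaijr/ → ziknideimgadaijr.
Rule 2 (intervocalic spirantization): /d/ is a stop between vowels /i/ and /e/, so it spirantizes to the fricative [z]. /d/ is a stop between vowels /a/ and /a/, so it spirantizes to the fricative [z]. /ziknideimgadaijr/ → ziknizeimgazaijr.
Rule 3 (final cluster simplification): /r/ is the second consonant of a word-final cluster /jr/, so it deletes. /ziknizeimgazaijr/ → ziknizeimgazaij.

ziknizeimgazaij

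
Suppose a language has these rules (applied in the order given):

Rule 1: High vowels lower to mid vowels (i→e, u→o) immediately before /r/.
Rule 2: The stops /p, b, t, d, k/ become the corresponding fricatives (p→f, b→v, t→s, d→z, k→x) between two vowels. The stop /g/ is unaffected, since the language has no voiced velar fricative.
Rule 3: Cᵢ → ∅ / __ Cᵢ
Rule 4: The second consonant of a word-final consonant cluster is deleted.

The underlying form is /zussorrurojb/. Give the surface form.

Rule 1 (pre-rhotic lowering): /u/ is a high vowel immediately before /r/, so it lowers to [o]. /zussorrurojb/ → zussorrorojb.
Rule 2 (intervocalic spirantization): no segment meets the environment; /zussorrorojb/ is unchanged.
Rule 3 (degemination): /ss/ is a geminate; the first /s/ deletes. /rr/ is a geminate; the first /r/ deletes. /zussorrorojb/ → zusororojb.
Rule 4 (final cluster simplification): /b/ is the second consonant of a word-final cluster /jb/, so it deletes. /zusororojb/ → zusororoj.

zusororoj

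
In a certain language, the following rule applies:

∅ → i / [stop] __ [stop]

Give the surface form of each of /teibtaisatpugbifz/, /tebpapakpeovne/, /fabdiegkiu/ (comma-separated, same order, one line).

teibitaisatipugibifz, tebipapakipeovne, fabidiegikiu

/teibtaisatpugbifz/: /b/ and /t/ form a stop–stop cluster, so [i] is inserted between them. /t/ and /p/ form a stop–stop cluster, so [i] is inserted between them. /g/ and /b/ form a stop–stop cluster, so [i] is inserted between them. → [teibitaisatipugibifz].
/tebpapakpeovne/: /b/ and /p/ form a stop–stop cluster, so [i] is inserted between them. /k/ and /p/ form a stop–stop cluster, so [i] is inserted between them. → [tebipapakipeovne].
/fabdiegkiu/: /b/ and /d/ form a stop–stop cluster, so [i] is inserted between them. /g/ and /k/ form a stop–stop cluster, so [i] is inserted between them. → [fabidiegikiu].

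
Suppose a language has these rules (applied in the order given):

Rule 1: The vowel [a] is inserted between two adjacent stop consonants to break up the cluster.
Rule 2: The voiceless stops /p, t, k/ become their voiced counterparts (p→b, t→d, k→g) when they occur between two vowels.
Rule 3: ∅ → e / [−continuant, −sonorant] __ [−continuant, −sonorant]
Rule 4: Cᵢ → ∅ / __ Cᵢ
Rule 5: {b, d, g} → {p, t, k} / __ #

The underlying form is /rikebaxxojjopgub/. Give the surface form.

Rule 1 (stop-cluster a-epenthesis): /p/ and /g/ form a stop–stop cluster, so [a] is inserted between them. /rikebaxxojjopgub/ → rikebaxxojjopagub.
Rule 2 (intervocalic voicing): /k/ is a voiceless stop between vowels /i/ and /e/, so it voices to [g]. /p/ is a voiceless stop between vowels /o/ and /a/, so it voices to [b]. /rikebaxxojjopagub/ → rigebaxxojjobagub.
Rule 3 (stop-cluster e-epenthesis): no segment meets the environment; /rigebaxxojjobagub/ is unchanged.
Rule 4 (degemination): /xx/ is a geminate; the first /x/ deletes. /jj/ is a geminate; the first /j/ deletes. /rigebaxxojjobagub/ → rigebaxojobagub.
Rule 5 (final devoicing): /b/ is a voiced stop in word-final position, so it devoices to [p]. /rigebaxojobagub/ → rigebaxojobagup.

rigebaxojobagup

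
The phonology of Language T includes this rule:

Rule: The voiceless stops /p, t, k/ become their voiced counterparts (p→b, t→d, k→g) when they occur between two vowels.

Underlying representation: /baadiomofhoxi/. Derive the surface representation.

No segment of /baadiomofhoxi/ meets the structural description of the rule, so the form surfaces unchanged.

baadiomofhoxi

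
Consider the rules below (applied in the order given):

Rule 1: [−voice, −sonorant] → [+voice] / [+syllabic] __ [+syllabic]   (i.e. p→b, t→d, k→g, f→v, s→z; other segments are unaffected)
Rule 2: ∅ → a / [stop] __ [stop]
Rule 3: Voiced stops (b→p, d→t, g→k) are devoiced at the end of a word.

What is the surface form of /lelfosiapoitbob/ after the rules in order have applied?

Rule 1 (intervocalic voicing): /s/ is a voiceless obstruent between vowels /o/ and /i/, so it voices to [z]. /p/ is a voiceless obstruent between vowels /a/ and /o/, so it voices to [b]. /lelfosiapoitbob/ → lelfoziaboitbob.
Rule 2 (stop-cluster a-epenthesis): /t/ and /b/ form a stop–stop cluster, so [a] is inserted between them. /lelfoziaboitbob/ → lelfoziaboitabob.
Rule 3 (final devoicing): /b/ is a voiced stop in word-final position, so it devoices to [p]. /lelfoziaboitabob/ → lelfoziaboitabop.

lelfoziaboitabop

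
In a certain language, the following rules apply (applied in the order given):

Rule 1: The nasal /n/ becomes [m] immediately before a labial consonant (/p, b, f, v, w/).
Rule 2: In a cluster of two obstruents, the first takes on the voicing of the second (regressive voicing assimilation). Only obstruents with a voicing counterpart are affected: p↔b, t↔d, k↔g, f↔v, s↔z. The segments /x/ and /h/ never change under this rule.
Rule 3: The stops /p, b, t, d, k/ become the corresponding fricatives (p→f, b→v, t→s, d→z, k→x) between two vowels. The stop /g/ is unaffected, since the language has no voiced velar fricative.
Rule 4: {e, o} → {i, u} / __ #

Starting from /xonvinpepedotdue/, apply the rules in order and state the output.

xomvimpefezoddui

Rule 1 (nasal place assimilation): /n/ precedes the labial consonant /v/, so it assimilates in place to [m]. /n/ precedes the labial consonant /p/, so it assimilates in place to [m]. /xonvinpepedotdue/ → xomvimpepedotdue.
Rule 2 (regressive voicing assimilation): /t/ precedes the voiced obstruent /d/, so it voices to [d] by assimilation. /xomvimpepedotdue/ → xomvimpepedoddue.
Rule 3 (intervocalic spirantization): /p/ is a stop between vowels /e/ and /e/, so it spirantizes to the fricative [f]. /d/ is a stop between vowels /e/ and /o/, so it spirantizes to the fricative [z]. /xomvimpepedoddue/ → xomvimpefezoddue.
Rule 4 (final vowel raising): /e/ is a mid vowel in word-final position, so it raises to [i]. /xomvimpefezoddue/ → xomvimpefezoddui.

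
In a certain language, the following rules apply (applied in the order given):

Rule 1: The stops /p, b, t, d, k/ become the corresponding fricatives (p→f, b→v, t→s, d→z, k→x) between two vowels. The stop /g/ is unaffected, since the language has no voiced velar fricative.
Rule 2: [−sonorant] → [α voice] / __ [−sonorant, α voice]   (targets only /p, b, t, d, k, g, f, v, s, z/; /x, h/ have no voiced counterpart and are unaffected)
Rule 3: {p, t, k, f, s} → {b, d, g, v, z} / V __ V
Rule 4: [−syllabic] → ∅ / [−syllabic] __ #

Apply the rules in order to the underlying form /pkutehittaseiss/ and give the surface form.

pkuzehittazeis

Rule 1 (intervocalic spirantization): /t/ is a stop between vowels /u/ and /e/, so it spirantizes to the fricative [s]. /pkutehittaseiss/ → pkusehittaseiss.
Rule 2 (regressive voicing assimilation): no segment meets the environment; /pkusehittaseiss/ is unchanged.
Rule 3 (intervocalic voicing): /s/ is a voiceless obstruent between vowels /u/ and /e/, so it voices to [z]. /s/ is a voiceless obstruent between vowels /a/ and /e/, so it voices to [z]. /pkusehittaseiss/ → pkuzehittazeiss.
Rule 4 (final cluster simplification): /s/ is the second consonant of a word-final cluster /ss/, so it deletes. /pkuzehittazeiss/ → pkuzehittazeis.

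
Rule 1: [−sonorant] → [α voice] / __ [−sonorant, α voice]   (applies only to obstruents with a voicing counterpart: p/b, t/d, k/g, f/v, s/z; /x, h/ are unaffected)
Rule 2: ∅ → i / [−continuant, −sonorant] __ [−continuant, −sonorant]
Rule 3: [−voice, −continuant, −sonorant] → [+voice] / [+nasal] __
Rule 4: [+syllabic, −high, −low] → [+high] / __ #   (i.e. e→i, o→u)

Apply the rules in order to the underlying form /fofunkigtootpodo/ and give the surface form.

fofungikitootipodu

Rule 1 (regressive voicing assimilation): /g/ precedes the voiceless obstruent /t/, so it devoices to [k] by assimilation. /fofunkigtootpodo/ → fofunkiktootpodo.
Rule 2 (stop-cluster i-epenthesis): /k/ and /t/ form a stop–stop cluster, so [i] is inserted between them. /t/ and /p/ form a stop–stop cluster, so [i] is inserted between them. /fofunkiktootpodo/ → fofunkikitootipodo.
Rule 3 (post-nasal voicing): /k/ is a voiceless stop immediately after the nasal /n/, so it voices to [g]. /fofunkikitootipodo/ → fofungikitootipodo.
Rule 4 (final vowel raising): /o/ is a mid vowel in word-final position, so it raises to [u]. /fofungikitootipodo/ → fofungikitootipodu.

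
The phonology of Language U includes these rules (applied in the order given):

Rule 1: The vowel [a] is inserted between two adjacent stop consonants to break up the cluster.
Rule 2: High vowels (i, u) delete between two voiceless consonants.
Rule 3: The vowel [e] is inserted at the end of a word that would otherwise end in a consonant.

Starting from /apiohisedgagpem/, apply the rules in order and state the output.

apiohsedagagapeme

Rule 1 (stop-cluster a-epenthesis): /d/ and /g/ form a stop–stop cluster, so [a] is inserted between them. /g/ and /p/ form a stop–stop cluster, so [a] is inserted between them. /apiohisedgagpem/ → apiohisedagagapem.
Rule 2 (high vowel syncope): /i/ is a high vowel flanked by voiceless consonants /h/ and /s/, so it deletes. /apiohisedagagapem/ → apiohsedagagapem.
Rule 3 (final e-epenthesis): the form ends in the consonant /m/, so [e] is inserted word-finally. /apiohsedagagapem/ → apiohsedagagapeme.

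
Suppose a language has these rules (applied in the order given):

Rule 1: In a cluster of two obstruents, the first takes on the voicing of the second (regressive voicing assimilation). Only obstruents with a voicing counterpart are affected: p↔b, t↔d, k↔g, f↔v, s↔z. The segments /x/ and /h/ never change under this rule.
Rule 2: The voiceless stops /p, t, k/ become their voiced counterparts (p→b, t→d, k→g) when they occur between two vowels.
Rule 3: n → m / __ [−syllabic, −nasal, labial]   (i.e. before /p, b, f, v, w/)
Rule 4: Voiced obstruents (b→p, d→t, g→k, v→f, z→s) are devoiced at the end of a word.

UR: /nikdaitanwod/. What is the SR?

Rule 1 (regressive voicing assimilation): /k/ precedes the voiced obstruent /d/, so it voices to [g] by assimilation. /nikdaitanwod/ → nigdaitanwod.
Rule 2 (intervocalic voicing): /t/ is a voiceless stop between vowels /i/ and /a/, so it voices to [d]. /nigdaitanwod/ → nigdaidanwod.
Rule 3 (nasal place assimilation): /n/ precedes the labial consonant /w/, so it assimilates in place to [m]. /nigdaidanwod/ → nigdaidamwod.
Rule 4 (final devoicing): /d/ is a voiced obstruent in word-final position, so it devoices to [t]. /nigdaidamwod/ → nigdaidamwot.

nigdaidamwot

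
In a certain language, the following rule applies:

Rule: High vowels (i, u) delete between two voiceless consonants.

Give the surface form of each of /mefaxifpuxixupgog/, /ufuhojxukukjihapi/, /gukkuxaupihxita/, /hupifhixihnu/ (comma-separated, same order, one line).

/mefaxifpuxixupgog/: /i/ is a high vowel flanked by voiceless consonants /x/ and /f/, so it deletes. /u/ is a high vowel flanked by voiceless consonants /p/ and /x/, so it deletes. /i/ is a high vowel flanked by voiceless consonants /x/ and /x/, so it deletes. /u/ is a high vowel flanked by voiceless consonants /x/ and /p/, so it deletes. → [mefaxfpxxpgog].
/ufuhojxukukjihapi/: /u/ is a high vowel flanked by voiceless consonants /f/ and /h/, so it deletes. /u/ is a high vowel flanked by voiceless consonants /x/ and /k/, so it deletes. /u/ is a high vowel flanked by voiceless consonants /k/ and /k/, so it deletes. → [ufhojxkkjihapi].
/gukkuxaupihxita/: /u/ is a high vowel flanked by voiceless consonants /k/ and /x/, so it deletes. /i/ is a high vowel flanked by voiceless consonants /p/ and /h/, so it deletes. /i/ is a high vowel flanked by voiceless consonants /x/ and /t/, so it deletes. → [gukkxauphxta].
/hupifhixihnu/: /u/ is a high vowel flanked by voiceless consonants /h/ and /p/, so it deletes. /i/ is a high vowel flanked by voiceless consonants /p/ and /f/, so it deletes. /i/ is a high vowel flanked by voiceless consonants /h/ and /x/, so it deletes. /i/ is a high vowel flanked by voiceless consonants /x/ and /h/, so it deletes. → [hpfhxhnu].

mefaxfpxxpgog, ufhojxkkjihapi, gukkxauphxta, hpfhxhnu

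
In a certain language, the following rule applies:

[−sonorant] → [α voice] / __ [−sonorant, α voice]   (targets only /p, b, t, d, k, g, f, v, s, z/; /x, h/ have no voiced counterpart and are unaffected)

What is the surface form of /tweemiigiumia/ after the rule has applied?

No segment of /tweemiigiumia/ meets the structural description of the rule, so the form surfaces unchanged.

tweemiigiumia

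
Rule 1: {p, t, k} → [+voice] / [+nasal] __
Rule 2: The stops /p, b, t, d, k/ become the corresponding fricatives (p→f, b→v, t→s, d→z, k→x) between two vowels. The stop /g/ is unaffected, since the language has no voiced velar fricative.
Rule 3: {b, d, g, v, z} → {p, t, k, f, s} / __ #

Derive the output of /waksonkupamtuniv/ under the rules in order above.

Rule 1 (post-nasal voicing): /k/ is a voiceless stop immediately after the nasal /n/, so it voices to [g]. /t/ is a voiceless stop immediately after the nasal /m/, so it voices to [d]. /waksonkupamtuniv/ → waksongupamduniv.
Rule 2 (intervocalic spirantization): /p/ is a stop between vowels /u/ and /a/, so it spirantizes to the fricative [f]. /waksongupamduniv/ → waksongufamduniv.
Rule 3 (final devoicing): /v/ is a voiced obstruent in word-final position, so it devoices to [f]. /waksongufamduniv/ → waksongufamdunif.

waksongufamdunif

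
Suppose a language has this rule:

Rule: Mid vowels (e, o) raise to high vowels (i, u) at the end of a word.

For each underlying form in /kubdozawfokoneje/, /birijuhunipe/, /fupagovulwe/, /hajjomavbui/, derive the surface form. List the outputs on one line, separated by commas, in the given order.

/kubdozawfokoneje/: /e/ is a mid vowel in word-final position, so it raises to [i]. → [kubdozawfokoneji].
/birijuhunipe/: /e/ is a mid vowel in word-final position, so it raises to [i]. → [birijuhunipi].
/fupagovulwe/: /e/ is a mid vowel in word-final position, so it raises to [i]. → [fupagovulwi].
/hajjomavbui/: the rule's environment is not met; surfaces unchanged as [hajjomavbui].

kubdozawfokoneji, birijuhunipi, fupagovulwi, hajjomavbui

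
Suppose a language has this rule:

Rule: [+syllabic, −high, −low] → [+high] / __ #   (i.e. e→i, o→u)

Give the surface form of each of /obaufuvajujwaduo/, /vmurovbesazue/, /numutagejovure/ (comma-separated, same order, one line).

/obaufuvajujwaduo/: /o/ is a mid vowel in word-final position, so it raises to [u]. → [obaufuvajujwaduu].
/vmurovbesazue/: /e/ is a mid vowel in word-final position, so it raises to [i]. → [vmurovbesazui].
/numutagejovure/: /e/ is a mid vowel in word-final position, so it raises to [i]. → [numutagejovuri].

obaufuvajujwaduu, vmurovbesazui, numutagejovuri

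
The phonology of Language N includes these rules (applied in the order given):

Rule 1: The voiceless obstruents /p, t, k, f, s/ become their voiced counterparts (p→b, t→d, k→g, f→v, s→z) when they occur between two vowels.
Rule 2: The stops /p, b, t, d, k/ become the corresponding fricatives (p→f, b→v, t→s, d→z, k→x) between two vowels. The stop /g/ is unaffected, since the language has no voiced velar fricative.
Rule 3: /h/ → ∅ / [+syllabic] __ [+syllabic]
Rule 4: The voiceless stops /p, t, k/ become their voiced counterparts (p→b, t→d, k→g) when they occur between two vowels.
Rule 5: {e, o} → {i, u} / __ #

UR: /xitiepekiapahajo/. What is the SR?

xizievegiavaaju

Rule 1 (intervocalic voicing): /t/ is a voiceless obstruent between vowels /i/ and /i/, so it voices to [d]. /p/ is a voiceless obstruent between vowels /e/ and /e/, so it voices to [b]. /k/ is a voiceless obstruent between vowels /e/ and /i/, so it voices to [g]. /p/ is a voiceless obstruent between vowels /a/ and /a/, so it voices to [b]. /xitiepekiapahajo/ → xidiebegiabahajo.
Rule 2 (intervocalic spirantization): /d/ is a stop between vowels /i/ and /i/, so it spirantizes to the fricative [z]. /b/ is a stop between vowels /e/ and /e/, so it spirantizes to the fricative [v]. /b/ is a stop between vowels /a/ and /a/, so it spirantizes to the fricative [v]. /xidiebegiabahajo/ → xizievegiavahajo.
Rule 3 (intervocalic h-deletion): /h/ occurs between vowels /a/ and /a/, so it deletes. /xizievegiavahajo/ → xizievegiavaajo.
Rule 4 (intervocalic voicing): no segment meets the environment; /xizievegiavaajo/ is unchanged.
Rule 5 (final vowel raising): /o/ is a mid vowel in word-final position, so it raises to [u]. /xizievegiavaajo/ → xizievegiavaaju.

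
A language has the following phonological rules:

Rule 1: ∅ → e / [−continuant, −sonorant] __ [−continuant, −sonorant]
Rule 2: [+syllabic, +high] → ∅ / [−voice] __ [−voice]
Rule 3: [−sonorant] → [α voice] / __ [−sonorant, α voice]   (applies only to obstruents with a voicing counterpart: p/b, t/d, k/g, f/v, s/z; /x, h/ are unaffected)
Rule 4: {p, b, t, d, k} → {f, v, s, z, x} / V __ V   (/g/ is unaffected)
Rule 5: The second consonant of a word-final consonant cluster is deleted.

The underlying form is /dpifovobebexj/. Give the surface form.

depfovovevex

Rule 1 (stop-cluster e-epenthesis): /d/ and /p/ form a stop–stop cluster, so [e] is inserted between them. /dpifovobebexj/ → depifovobebexj.
Rule 2 (high vowel syncope): /i/ is a high vowel flanked by voiceless consonants /p/ and /f/, so it deletes. /depifovobebexj/ → depfovobebexj.
Rule 3 (regressive voicing assimilation): no segment meets the environment; /depfovobebexj/ is unchanged.
Rule 4 (intervocalic spirantization): /b/ is a stop between vowels /o/ and /e/, so it spirantizes to the fricative [v]. /b/ is a stop between vowels /e/ and /e/, so it spirantizes to the fricative [v]. /depfovobebexj/ → depfovovevexj.
Rule 5 (final cluster simplification): /j/ is the second consonant of a word-final cluster /xj/, so it deletes. /depfovovevexj/ → depfovovevex.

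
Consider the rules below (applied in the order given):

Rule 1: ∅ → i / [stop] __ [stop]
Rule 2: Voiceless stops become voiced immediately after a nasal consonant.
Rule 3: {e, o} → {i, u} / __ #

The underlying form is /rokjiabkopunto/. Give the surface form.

rokjiabikopundu

Rule 1 (stop-cluster i-epenthesis): /b/ and /k/ form a stop–stop cluster, so [i] is inserted between them. /rokjiabkopunto/ → rokjiabikopunto.
Rule 2 (post-nasal voicing): /t/ is a voiceless stop immediately after the nasal /n/, so it voices to [d]. /rokjiabikopunto/ → rokjiabikopundo.
Rule 3 (final vowel raising): /o/ is a mid vowel in word-final position, so it raises to [u]. /rokjiabikopundo/ → rokjiabikopundu.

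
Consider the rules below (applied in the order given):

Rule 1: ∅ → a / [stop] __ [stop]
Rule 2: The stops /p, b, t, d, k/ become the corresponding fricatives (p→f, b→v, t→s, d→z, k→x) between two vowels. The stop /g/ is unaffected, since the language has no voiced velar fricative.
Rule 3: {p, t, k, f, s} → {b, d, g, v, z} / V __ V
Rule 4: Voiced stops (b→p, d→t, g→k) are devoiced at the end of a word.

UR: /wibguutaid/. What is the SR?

Rule 1 (stop-cluster a-epenthesis): /b/ and /g/ form a stop–stop cluster, so [a] is inserted between them. /wibguutaid/ → wibaguutaid.
Rule 2 (intervocalic spirantization): /b/ is a stop between vowels /i/ and /a/, so it spirantizes to the fricative [v]. /t/ is a stop between vowels /u/ and /a/, so it spirantizes to the fricative [s]. /wibaguutaid/ → wivaguusaid.
Rule 3 (intervocalic voicing): /s/ is a voiceless obstruent between vowels /u/ and /a/, so it voices to [z]. /wivaguusaid/ → wivaguuzaid.
Rule 4 (final devoicing): /d/ is a voiced stop in word-final position, so it devoices to [t]. /wivaguuzaid/ → wivaguuzait.

wivaguuzait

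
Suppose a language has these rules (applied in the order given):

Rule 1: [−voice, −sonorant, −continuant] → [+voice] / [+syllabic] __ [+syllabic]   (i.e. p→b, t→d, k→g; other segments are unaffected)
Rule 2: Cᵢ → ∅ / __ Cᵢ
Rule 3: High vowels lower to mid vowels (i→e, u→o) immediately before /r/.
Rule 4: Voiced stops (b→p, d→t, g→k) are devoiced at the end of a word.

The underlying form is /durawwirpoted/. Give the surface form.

Rule 1 (intervocalic voicing): /t/ is a voiceless stop between vowels /o/ and /e/, so it voices to [d]. /durawwirpoted/ → durawwirpoded.
Rule 2 (degemination): /ww/ is a geminate; the first /w/ deletes. /durawwirpoded/ → durawirpoded.
Rule 3 (pre-rhotic lowering): /u/ is a high vowel immediately before /r/, so it lowers to [o]. /i/ is a high vowel immediately before /r/, so it lowers to [e]. /durawirpoded/ → dorawerpoded.
Rule 4 (final devoicing): /d/ is a voiced stop in word-final position, so it devoices to [t]. /dorawerpoded/ → dorawerpodet.

dorawerpodet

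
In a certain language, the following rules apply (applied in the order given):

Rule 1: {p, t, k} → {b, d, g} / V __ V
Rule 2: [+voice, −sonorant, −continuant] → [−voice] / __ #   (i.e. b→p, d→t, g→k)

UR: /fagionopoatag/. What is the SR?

Rule 1 (intervocalic voicing): /p/ is a voiceless stop between vowels /o/ and /o/, so it voices to [b]. /t/ is a voiceless stop between vowels /a/ and /a/, so it voices to [d]. /fagionopoatag/ → fagionoboadag.
Rule 2 (final devoicing): /g/ is a voiced stop in word-final position, so it devoices to [k]. /fagionoboadag/ → fagionoboadak.

fagionoboadak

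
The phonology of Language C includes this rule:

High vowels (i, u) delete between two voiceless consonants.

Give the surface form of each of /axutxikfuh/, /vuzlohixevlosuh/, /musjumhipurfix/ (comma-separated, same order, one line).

axtxkfh, vuzlohxevlosh, musjumhpurfx

/axutxikfuh/: /u/ is a high vowel flanked by voiceless consonants /x/ and /t/, so it deletes. /i/ is a high vowel flanked by voiceless consonants /x/ and /k/, so it deletes. /u/ is a high vowel flanked by voiceless consonants /f/ and /h/, so it deletes. → [axtxkfh].
/vuzlohixevlosuh/: /i/ is a high vowel flanked by voiceless consonants /h/ and /x/, so it deletes. /u/ is a high vowel flanked by voiceless consonants /s/ and /h/, so it deletes. → [vuzlohxevlosh].
/musjumhipurfix/: /i/ is a high vowel flanked by voiceless consonants /h/ and /p/, so it deletes. /i/ is a high vowel flanked by voiceless consonants /f/ and /x/, so it deletes. → [musjumhpurfx].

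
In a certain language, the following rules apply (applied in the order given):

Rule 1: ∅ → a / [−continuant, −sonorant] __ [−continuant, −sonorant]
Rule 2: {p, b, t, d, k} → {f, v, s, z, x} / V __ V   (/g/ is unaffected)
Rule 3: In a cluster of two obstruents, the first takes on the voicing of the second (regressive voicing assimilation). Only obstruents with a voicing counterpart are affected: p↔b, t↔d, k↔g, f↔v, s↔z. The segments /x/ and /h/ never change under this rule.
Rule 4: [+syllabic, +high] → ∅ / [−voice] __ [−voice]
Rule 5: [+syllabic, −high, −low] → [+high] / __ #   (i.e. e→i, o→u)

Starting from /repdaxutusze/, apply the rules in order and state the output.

refazaxsuzzi

Rule 1 (stop-cluster a-epenthesis): /p/ and /d/ form a stop–stop cluster, so [a] is inserted between them. /repdaxutusze/ → repadaxutusze.
Rule 2 (intervocalic spirantization): /p/ is a stop between vowels /e/ and /a/, so it spirantizes to the fricative [f]. /d/ is a stop between vowels /a/ and /a/, so it spirantizes to the fricative [z]. /t/ is a stop between vowels /u/ and /u/, so it spirantizes to the fricative [s]. /repadaxutusze/ → refazaxususze.
Rule 3 (regressive voicing assimilation): /s/ precedes the voiced obstruent /z/, so it voices to [z] by assimilation. /refazaxususze/ → refazaxusuzze.
Rule 4 (high vowel syncope): /u/ is a high vowel flanked by voiceless consonants /x/ and /s/, so it deletes. /refazaxusuzze/ → refazaxsuzze.
Rule 5 (final vowel raising): /e/ is a mid vowel in word-final position, so it raises to [i]. /refazaxsuzze/ → refazaxsuzzi.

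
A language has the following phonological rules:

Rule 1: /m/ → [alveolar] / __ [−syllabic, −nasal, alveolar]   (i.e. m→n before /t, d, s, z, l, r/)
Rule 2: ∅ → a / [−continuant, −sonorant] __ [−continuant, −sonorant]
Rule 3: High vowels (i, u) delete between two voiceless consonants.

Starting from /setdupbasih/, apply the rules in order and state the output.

Rule 1 (nasal place assimilation): no segment meets the environment; /setdupbasih/ is unchanged.
Rule 2 (stop-cluster a-epenthesis): /t/ and /d/ form a stop–stop cluster, so [a] is inserted between them. /p/ and /b/ form a stop–stop cluster, so [a] is inserted between them. /setdupbasih/ → setadupabasih.
Rule 3 (high vowel syncope): /i/ is a high vowel flanked by voiceless consonants /s/ and /h/, so it deletes. /setadupabasih/ → setadupabash.

setadupabash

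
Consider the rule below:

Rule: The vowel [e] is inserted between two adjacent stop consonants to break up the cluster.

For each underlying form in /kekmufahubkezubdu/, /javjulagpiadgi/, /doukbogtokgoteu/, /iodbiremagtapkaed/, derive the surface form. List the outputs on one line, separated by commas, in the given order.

/kekmufahubkezubdu/: /b/ and /k/ form a stop–stop cluster, so [e] is inserted between them. /b/ and /d/ form a stop–stop cluster, so [e] is inserted between them. → [kekmufahubekezubedu].
/javjulagpiadgi/: /g/ and /p/ form a stop–stop cluster, so [e] is inserted between them. /d/ and /g/ form a stop–stop cluster, so [e] is inserted between them. → [javjulagepiadegi].
/doukbogtokgoteu/: /k/ and /b/ form a stop–stop cluster, so [e] is inserted between them. /g/ and /t/ form a stop–stop cluster, so [e] is inserted between them. /k/ and /g/ form a stop–stop cluster, so [e] is inserted between them. → [doukebogetokegoteu].
/iodbiremagtapkaed/: /d/ and /b/ form a stop–stop cluster, so [e] is inserted between them. /g/ and /t/ form a stop–stop cluster, so [e] is inserted between them. /p/ and /k/ form a stop–stop cluster, so [e] is inserted between them. → [iodebiremagetapekaed].

kekmufahubekezubedu, javjulagepiadegi, doukebogetokegoteu, iodebiremagetapekaed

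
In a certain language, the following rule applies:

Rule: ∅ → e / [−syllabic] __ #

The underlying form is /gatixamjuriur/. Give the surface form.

gatixamjuriure

the form ends in the consonant /r/, so [e] is inserted word-finally.
Surface form: [gatixamjuriure].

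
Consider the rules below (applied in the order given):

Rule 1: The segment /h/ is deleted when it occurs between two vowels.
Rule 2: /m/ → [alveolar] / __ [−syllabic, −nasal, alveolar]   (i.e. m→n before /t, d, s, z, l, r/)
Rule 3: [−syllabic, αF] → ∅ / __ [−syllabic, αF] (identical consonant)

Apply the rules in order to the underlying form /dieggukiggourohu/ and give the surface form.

diegukigourou

Rule 1 (intervocalic h-deletion): /h/ occurs between vowels /o/ and /u/, so it deletes. /dieggukiggourohu/ → dieggukiggourou.
Rule 2 (nasal place assimilation): no segment meets the environment; /dieggukiggourou/ is unchanged.
Rule 3 (degemination): /gg/ is a geminate; the first /g/ deletes. /gg/ is a geminate; the first /g/ deletes. /dieggukiggourou/ → diegukigourou.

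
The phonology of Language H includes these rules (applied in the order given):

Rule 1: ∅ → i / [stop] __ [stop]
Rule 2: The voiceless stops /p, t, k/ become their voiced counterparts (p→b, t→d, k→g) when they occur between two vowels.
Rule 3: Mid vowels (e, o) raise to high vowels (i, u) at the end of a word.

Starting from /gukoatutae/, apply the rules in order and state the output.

gugoadudai

Rule 1 (stop-cluster i-epenthesis): no segment meets the environment; /gukoatutae/ is unchanged.
Rule 2 (intervocalic voicing): /k/ is a voiceless stop between vowels /u/ and /o/, so it voices to [g]. /t/ is a voiceless stop between vowels /a/ and /u/, so it voices to [d]. /t/ is a voiceless stop between vowels /u/ and /a/, so it voices to [d]. /gukoatutae/ → gugoadudae.
Rule 3 (final vowel raising): /e/ is a mid vowel in word-final position, so it raises to [i]. /gugoadudae/ → gugoadudai.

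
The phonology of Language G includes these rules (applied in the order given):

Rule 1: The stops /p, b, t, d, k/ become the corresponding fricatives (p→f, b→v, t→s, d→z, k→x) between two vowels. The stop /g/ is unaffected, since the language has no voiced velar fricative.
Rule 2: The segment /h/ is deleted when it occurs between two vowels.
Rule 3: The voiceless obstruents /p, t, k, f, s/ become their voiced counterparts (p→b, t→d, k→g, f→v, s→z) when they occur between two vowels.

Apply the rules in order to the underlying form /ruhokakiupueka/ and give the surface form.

ruoxaxiuvuexa

Rule 1 (intervocalic spirantization): /k/ is a stop between vowels /o/ and /a/, so it spirantizes to the fricative [x]. /k/ is a stop between vowels /a/ and /i/, so it spirantizes to the fricative [x]. /p/ is a stop between vowels /u/ and /u/, so it spirantizes to the fricative [f]. /k/ is a stop between vowels /e/ and /a/, so it spirantizes to the fricative [x]. /ruhokakiupueka/ → ruhoxaxiufuexa.
Rule 2 (intervocalic h-deletion): /h/ occurs between vowels /u/ and /o/, so it deletes. /ruhoxaxiufuexa/ → ruoxaxiufuexa.
Rule 3 (intervocalic voicing): /f/ is a voiceless obstruent between vowels /u/ and /u/, so it voices to [v]. /ruoxaxiufuexa/ → ruoxaxiuvuexa.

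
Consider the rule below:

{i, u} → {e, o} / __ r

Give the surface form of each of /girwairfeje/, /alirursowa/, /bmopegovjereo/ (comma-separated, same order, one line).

gerwaerfeje, alerorsowa, bmopegovjereo

/girwairfeje/: /i/ is a high vowel immediately before /r/, so it lowers to [e]. /i/ is a high vowel immediately before /r/, so it lowers to [e]. → [gerwaerfeje].
/alirursowa/: /i/ is a high vowel immediately before /r/, so it lowers to [e]. /u/ is a high vowel immediately before /r/, so it lowers to [o]. → [alerorsowa].
/bmopegovjereo/: the rule's environment is not met; surfaces unchanged as [bmopegovjereo].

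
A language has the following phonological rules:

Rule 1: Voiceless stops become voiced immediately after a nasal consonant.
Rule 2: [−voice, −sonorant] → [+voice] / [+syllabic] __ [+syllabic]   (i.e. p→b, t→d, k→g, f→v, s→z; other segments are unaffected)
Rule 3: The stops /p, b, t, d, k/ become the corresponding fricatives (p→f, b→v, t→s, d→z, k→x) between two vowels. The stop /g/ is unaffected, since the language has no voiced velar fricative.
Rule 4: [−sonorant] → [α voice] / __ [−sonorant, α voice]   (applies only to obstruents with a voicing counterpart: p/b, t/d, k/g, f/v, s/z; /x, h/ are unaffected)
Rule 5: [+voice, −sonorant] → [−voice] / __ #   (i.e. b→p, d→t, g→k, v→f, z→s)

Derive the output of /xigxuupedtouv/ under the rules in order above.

xikxuuvettouf

Rule 1 (post-nasal voicing): no segment meets the environment; /xigxuupedtouv/ is unchanged.
Rule 2 (intervocalic voicing): /p/ is a voiceless obstruent between vowels /u/ and /e/, so it voices to [b]. /xigxuupedtouv/ → xigxuubedtouv.
Rule 3 (intervocalic spirantization): /b/ is a stop between vowels /u/ and /e/, so it spirantizes to the fricative [v]. /xigxuubedtouv/ → xigxuuvedtouv.
Rule 4 (regressive voicing assimilation): /g/ precedes the voiceless obstruent /x/, so it devoices to [k] by assimilation. /d/ precedes the voiceless obstruent /t/, so it devoices to [t] by assimilation. /xigxuuvedtouv/ → xikxuuvettouv.
Rule 5 (final devoicing): /v/ is a voiced obstruent in word-final position, so it devoices to [f]. /xikxuuvettouv/ → xikxuuvettouf.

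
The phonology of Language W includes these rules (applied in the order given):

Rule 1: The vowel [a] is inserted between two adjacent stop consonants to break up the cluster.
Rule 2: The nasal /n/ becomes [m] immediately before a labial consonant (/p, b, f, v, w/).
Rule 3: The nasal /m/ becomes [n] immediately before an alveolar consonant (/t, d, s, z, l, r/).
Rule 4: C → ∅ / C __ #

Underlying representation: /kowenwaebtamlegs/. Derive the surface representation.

Rule 1 (stop-cluster a-epenthesis): /b/ and /t/ form a stop–stop cluster, so [a] is inserted between them. /kowenwaebtamlegs/ → kowenwaebatamlegs.
Rule 2 (nasal place assimilation): /n/ precedes the labial consonant /w/, so it assimilates in place to [m]. /kowenwaebatamlegs/ → kowemwaebatamlegs.
Rule 3 (nasal place assimilation): /m/ precedes the alveolar consonant /l/, so it assimilates in place to [n]. /kowemwaebatamlegs/ → kowemwaebatanlegs.
Rule 4 (final cluster simplification): /s/ is the second consonant of a word-final cluster /gs/, so it deletes. /kowemwaebatanlegs/ → kowemwaebatanleg.

kowemwaebatanleg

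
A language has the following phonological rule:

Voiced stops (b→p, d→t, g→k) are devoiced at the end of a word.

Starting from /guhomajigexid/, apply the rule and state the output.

/d/ is a voiced stop in word-final position, so it devoices to [t].
The other instances of /g/ do not occur in the required environment and remain unchanged.
Surface form: [guhomajigexit].

guhomajigexit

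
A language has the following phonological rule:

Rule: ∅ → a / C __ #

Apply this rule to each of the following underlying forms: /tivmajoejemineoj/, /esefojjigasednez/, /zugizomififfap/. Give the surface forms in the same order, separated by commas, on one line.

/tivmajoejemineoj/: the form ends in the consonant /j/, so [a] is inserted word-finally. → [tivmajoejemineoja].
/esefojjigasednez/: the form ends in the consonant /z/, so [a] is inserted word-finally. → [esefojjigasedneza].
/zugizomififfap/: the form ends in the consonant /p/, so [a] is inserted word-finally. → [zugizomififfapa].

tivmajoejemineoja, esefojjigasedneza, zugizomififfapa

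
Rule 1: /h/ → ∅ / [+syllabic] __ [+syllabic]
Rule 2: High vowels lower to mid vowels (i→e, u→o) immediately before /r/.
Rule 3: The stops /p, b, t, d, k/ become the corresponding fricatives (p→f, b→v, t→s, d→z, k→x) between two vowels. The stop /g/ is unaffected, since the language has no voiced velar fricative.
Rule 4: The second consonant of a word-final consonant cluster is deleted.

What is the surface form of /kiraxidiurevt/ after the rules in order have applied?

Rule 1 (intervocalic h-deletion): no segment meets the environment; /kiraxidiurevt/ is unchanged.
Rule 2 (pre-rhotic lowering): /i/ is a high vowel immediately before /r/, so it lowers to [e]. /u/ is a high vowel immediately before /r/, so it lowers to [o]. /kiraxidiurevt/ → keraxidiorevt.
Rule 3 (intervocalic spirantization): /d/ is a stop between vowels /i/ and /i/, so it spirantizes to the fricative [z]. /keraxidiorevt/ → keraxiziorevt.
Rule 4 (final cluster simplification): /t/ is the second consonant of a word-final cluster /vt/, so it deletes. /keraxiziorevt/ → keraxiziorev.

keraxiziorev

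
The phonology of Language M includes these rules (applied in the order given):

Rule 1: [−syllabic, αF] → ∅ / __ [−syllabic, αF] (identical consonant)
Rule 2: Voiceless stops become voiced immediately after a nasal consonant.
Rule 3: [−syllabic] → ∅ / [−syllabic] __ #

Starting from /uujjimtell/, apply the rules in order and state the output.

Rule 1 (degemination): /jj/ is a geminate; the first /j/ deletes. /ll/ is a geminate; the first /l/ deletes. /uujjimtell/ → uujimtel.
Rule 2 (post-nasal voicing): /t/ is a voiceless stop immediately after the nasal /m/, so it voices to [d]. /uujimtel/ → uujimdel.
Rule 3 (final cluster simplification): no segment meets the environment; /uujimdel/ is unchanged.

uujimdel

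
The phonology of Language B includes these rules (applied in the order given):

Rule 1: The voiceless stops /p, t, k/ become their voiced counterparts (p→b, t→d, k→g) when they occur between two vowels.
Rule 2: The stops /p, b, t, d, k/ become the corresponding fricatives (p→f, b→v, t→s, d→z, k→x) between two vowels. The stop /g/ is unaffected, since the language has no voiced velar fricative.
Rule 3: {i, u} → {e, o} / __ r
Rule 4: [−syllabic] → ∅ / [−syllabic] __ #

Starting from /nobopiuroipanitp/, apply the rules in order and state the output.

Rule 1 (intervocalic voicing): /p/ is a voiceless stop between vowels /o/ and /i/, so it voices to [b]. /p/ is a voiceless stop between vowels /i/ and /a/, so it voices to [b]. /nobopiuroipanitp/ → nobobiuroibanitp.
Rule 2 (intervocalic spirantization): /b/ is a stop between vowels /o/ and /o/, so it spirantizes to the fricative [v]. /b/ is a stop between vowels /o/ and /i/, so it spirantizes to the fricative [v]. /b/ is a stop between vowels /i/ and /a/, so it spirantizes to the fricative [v]. /nobobiuroibanitp/ → novoviuroivanitp.
Rule 3 (pre-rhotic lowering): /u/ is a high vowel immediately before /r/, so it lowers to [o]. /novoviuroivanitp/ → novovioroivanitp.
Rule 4 (final cluster simplification): /p/ is the second consonant of a word-final cluster /tp/, so it deletes. /novovioroivanitp/ → novovioroivanit.

novovioroivanit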